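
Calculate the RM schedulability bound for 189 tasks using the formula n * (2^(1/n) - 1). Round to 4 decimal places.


Compute 2^(1/189) = 1.0036741787
Subtract 1: 1.0036741787 - 1 = 0.0036741787
Multiply by n: 189 * 0.0036741787 = 0.6944197743
Round to 4 dp: 0.6944

0.6944


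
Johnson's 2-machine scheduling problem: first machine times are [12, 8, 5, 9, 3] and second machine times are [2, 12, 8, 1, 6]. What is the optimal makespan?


Apply Johnson's rule:
  Group 1 (a <= b): [(5, 3, 6), (3, 5, 8), (2, 8, 12)]
  Group 2 (a > b): [(1, 12, 2), (4, 9, 1)]
Optimal job order: [5, 3, 2, 1, 4]
Schedule:
  Job 5: M1 done at 3, M2 done at 9
  Job 3: M1 done at 8, M2 done at 17
  Job 2: M1 done at 16, M2 done at 29
  Job 1: M1 done at 28, M2 done at 31
  Job 4: M1 done at 37, M2 done at 38
Makespan = 38

38


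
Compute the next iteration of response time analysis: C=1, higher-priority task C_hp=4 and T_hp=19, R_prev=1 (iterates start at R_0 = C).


R_next = C + ceil(R_prev / T_hp) * C_hp
ceil(1 / 19) = ceil(0.0526) = 1
Interference = 1 * 4 = 4
R_next = 1 + 4 = 5

5


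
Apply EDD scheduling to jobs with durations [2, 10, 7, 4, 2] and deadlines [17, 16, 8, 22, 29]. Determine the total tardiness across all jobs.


Sort by due date (EDD order): [(7, 8), (10, 16), (2, 17), (4, 22), (2, 29)]
Compute completion times and tardiness:
  Job 1: p=7, d=8, C=7, tardiness=max(0,7-8)=0
  Job 2: p=10, d=16, C=17, tardiness=max(0,17-16)=1
  Job 3: p=2, d=17, C=19, tardiness=max(0,19-17)=2
  Job 4: p=4, d=22, C=23, tardiness=max(0,23-22)=1
  Job 5: p=2, d=29, C=25, tardiness=max(0,25-29)=0
Total tardiness = 4

4


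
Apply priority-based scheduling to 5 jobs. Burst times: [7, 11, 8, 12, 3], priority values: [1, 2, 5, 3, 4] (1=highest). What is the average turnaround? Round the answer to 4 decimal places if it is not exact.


Sort by priority (ascending = highest first):
Order: [(1, 7), (2, 11), (3, 12), (4, 3), (5, 8)]
Completion times:
  Priority 1, burst=7, C=7
  Priority 2, burst=11, C=18
  Priority 3, burst=12, C=30
  Priority 4, burst=3, C=33
  Priority 5, burst=8, C=41
Average turnaround = 129/5 = 25.8

25.8


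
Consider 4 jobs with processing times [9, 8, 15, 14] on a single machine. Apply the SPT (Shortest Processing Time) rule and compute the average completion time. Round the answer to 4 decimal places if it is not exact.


Sort jobs by processing time (SPT order): [8, 9, 14, 15]
Compute completion times sequentially:
  Job 1: processing = 8, completes at 8
  Job 2: processing = 9, completes at 17
  Job 3: processing = 14, completes at 31
  Job 4: processing = 15, completes at 46
Sum of completion times = 102
Average completion time = 102/4 = 25.5

25.5


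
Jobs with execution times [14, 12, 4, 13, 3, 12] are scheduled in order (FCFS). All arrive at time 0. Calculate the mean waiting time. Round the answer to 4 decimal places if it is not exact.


FCFS order (as given): [14, 12, 4, 13, 3, 12]
Waiting times:
  Job 1: wait = 0
  Job 2: wait = 14
  Job 3: wait = 26
  Job 4: wait = 30
  Job 5: wait = 43
  Job 6: wait = 46
Sum of waiting times = 159
Average waiting time = 159/6 = 26.5

26.5


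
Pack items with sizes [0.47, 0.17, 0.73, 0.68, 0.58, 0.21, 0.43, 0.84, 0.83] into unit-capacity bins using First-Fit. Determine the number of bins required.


Place items sequentially using First-Fit:
  Item 0.47 -> new Bin 1
  Item 0.17 -> Bin 1 (now 0.64)
  Item 0.73 -> new Bin 2
  Item 0.68 -> new Bin 3
  Item 0.58 -> new Bin 4
  Item 0.21 -> Bin 1 (now 0.85)
  Item 0.43 -> new Bin 5
  Item 0.84 -> new Bin 6
  Item 0.83 -> new Bin 7
Total bins used = 7

7


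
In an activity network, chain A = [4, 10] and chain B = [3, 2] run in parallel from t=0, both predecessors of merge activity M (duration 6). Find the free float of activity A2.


ES(A2) = sum of predecessors on chain A = 4
EF(A2) = ES + duration = 4 + 10 = 14
Successor of A2 is M. ES(M) = max(sum(A), sum(B)) = max(14, 5) = 14
Free float = ES(successor) - EF(current) = 14 - 14 = 0

0


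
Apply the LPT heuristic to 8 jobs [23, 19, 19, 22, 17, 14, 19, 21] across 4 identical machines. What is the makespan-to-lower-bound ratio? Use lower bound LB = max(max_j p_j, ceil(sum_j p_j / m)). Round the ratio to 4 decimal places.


LPT order: [23, 22, 21, 19, 19, 19, 17, 14]
Machine loads after assignment: [37, 39, 40, 38]
LPT makespan = 40
Lower bound = max(max_job, ceil(total/4)) = max(23, 39) = 39
Ratio = 40 / 39 = 1.0256

1.0256


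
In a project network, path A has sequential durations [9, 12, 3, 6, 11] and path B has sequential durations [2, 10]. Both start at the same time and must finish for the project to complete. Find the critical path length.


Path A total = 9 + 12 + 3 + 6 + 11 = 41
Path B total = 2 + 10 = 12
Critical path = longest path = max(41, 12) = 41

41


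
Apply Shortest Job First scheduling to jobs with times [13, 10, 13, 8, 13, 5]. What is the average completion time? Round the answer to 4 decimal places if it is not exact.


SJF order (ascending): [5, 8, 10, 13, 13, 13]
Completion times:
  Job 1: burst=5, C=5
  Job 2: burst=8, C=13
  Job 3: burst=10, C=23
  Job 4: burst=13, C=36
  Job 5: burst=13, C=49
  Job 6: burst=13, C=62
Average completion = 188/6 = 31.3333

31.3333


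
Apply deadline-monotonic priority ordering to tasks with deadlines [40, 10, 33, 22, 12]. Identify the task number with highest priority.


Sort tasks by relative deadline (ascending):
  Task 2: deadline = 10
  Task 5: deadline = 12
  Task 4: deadline = 22
  Task 3: deadline = 33
  Task 1: deadline = 40
Priority order (highest first): [2, 5, 4, 3, 1]
Highest priority task = 2

2


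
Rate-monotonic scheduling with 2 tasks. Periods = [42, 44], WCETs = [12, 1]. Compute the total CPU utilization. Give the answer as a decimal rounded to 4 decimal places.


Compute individual utilizations (exact fractions):
  Task 1: C/T = 12/42 = 2/7 (approx. 0.2857)
  Task 2: C/T = 1/44 (approx. 0.0227)
Total utilization U = 2/7 + 1/44 = 95/308
Rounded to 4 decimal places: U = 0.3084
RM (Liu & Layland) bound for 2 tasks = 0.828427; compare with U = 95/308 (approx. 0.308442)
U <= bound, so schedulable by RM sufficient condition.

0.3084


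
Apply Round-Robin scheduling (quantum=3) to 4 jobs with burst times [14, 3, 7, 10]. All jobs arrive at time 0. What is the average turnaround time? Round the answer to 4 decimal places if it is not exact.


Time quantum = 3
Execution trace:
  J1 runs 3 units, time = 3
  J2 runs 3 units, time = 6
  J3 runs 3 units, time = 9
  J4 runs 3 units, time = 12
  J1 runs 3 units, time = 15
  J3 runs 3 units, time = 18
  J4 runs 3 units, time = 21
  J1 runs 3 units, time = 24
  J3 runs 1 units, time = 25
  J4 runs 3 units, time = 28
  J1 runs 3 units, time = 31
  J4 runs 1 units, time = 32
  J1 runs 2 units, time = 34
Finish times: [34, 6, 25, 32]
Average turnaround = 97/4 = 24.25

24.25


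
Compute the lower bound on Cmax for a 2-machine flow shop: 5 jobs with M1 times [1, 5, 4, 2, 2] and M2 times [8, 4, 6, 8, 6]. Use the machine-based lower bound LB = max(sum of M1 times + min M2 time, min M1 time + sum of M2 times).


LB1 = sum(M1 times) + min(M2 times) = 14 + 4 = 18
LB2 = min(M1 times) + sum(M2 times) = 1 + 32 = 33
Lower bound = max(LB1, LB2) = max(18, 33) = 33

33


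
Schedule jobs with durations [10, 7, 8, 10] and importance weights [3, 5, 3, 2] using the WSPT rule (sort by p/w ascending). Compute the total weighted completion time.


Compute p/w ratios and sort ascending (WSPT): [(7, 5), (8, 3), (10, 3), (10, 2)]
Compute weighted completion times:
  Job (p=7,w=5): C=7, w*C=5*7=35
  Job (p=8,w=3): C=15, w*C=3*15=45
  Job (p=10,w=3): C=25, w*C=3*25=75
  Job (p=10,w=2): C=35, w*C=2*35=70
Total weighted completion time = 225

225


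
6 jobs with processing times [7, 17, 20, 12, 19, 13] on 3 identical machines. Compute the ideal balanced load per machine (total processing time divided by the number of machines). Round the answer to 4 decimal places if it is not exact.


Total processing time = 7 + 17 + 20 + 12 + 19 + 13 = 88
Number of machines = 3
Ideal balanced load = 88 / 3 = 29.3333

29.3333


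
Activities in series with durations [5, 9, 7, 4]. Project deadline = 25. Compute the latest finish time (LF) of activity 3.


LF(activity 3) = deadline - sum of successor durations
Successors: activities 4 through 4 with durations [4]
Sum of successor durations = 4
LF = 25 - 4 = 21

21


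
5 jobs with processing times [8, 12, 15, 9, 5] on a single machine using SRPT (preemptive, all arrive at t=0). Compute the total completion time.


Since all jobs arrive at t=0, SRPT equals SPT ordering.
SPT order: [5, 8, 9, 12, 15]
Completion times:
  Job 1: p=5, C=5
  Job 2: p=8, C=13
  Job 3: p=9, C=22
  Job 4: p=12, C=34
  Job 5: p=15, C=49
Total completion time = 5 + 13 + 22 + 34 + 49 = 123

123


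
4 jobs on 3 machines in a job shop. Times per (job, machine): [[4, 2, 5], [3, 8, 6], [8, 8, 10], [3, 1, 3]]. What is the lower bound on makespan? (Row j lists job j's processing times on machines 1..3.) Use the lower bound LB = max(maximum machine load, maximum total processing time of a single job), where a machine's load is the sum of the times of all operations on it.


Machine loads:
  Machine 1: 4 + 3 + 8 + 3 = 18
  Machine 2: 2 + 8 + 8 + 1 = 19
  Machine 3: 5 + 6 + 10 + 3 = 24
Max machine load = 24
Job totals:
  Job 1: 11
  Job 2: 17
  Job 3: 26
  Job 4: 7
Max job total = 26
Lower bound = max(24, 26) = 26

26


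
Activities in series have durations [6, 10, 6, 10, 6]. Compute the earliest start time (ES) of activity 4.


Activity 4 starts after activities 1 through 3 complete.
Predecessor durations: [6, 10, 6]
ES = 6 + 10 + 6 = 22

22


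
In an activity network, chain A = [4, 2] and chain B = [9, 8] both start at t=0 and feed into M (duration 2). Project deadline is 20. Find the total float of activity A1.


Forward pass: ES(A1) = sum of predecessors on chain A = 0
EF = ES + duration = 0 + 4 = 4
Backward pass: LF(M) = deadline = 20; LS(M) = 20 - 2 = 18
LF(A1) = LS(M) - sum(successors on chain A) = 18 - 2 = 16
LS = LF - duration = 16 - 4 = 12
Total float = LS - ES = 12 - 0 = 12

12


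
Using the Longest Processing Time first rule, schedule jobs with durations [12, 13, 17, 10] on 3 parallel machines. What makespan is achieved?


Sort jobs in decreasing order (LPT): [17, 13, 12, 10]
Assign each job to the least loaded machine:
  Machine 1: jobs [17], load = 17
  Machine 2: jobs [13], load = 13
  Machine 3: jobs [12, 10], load = 22
Makespan = max load = 22

22


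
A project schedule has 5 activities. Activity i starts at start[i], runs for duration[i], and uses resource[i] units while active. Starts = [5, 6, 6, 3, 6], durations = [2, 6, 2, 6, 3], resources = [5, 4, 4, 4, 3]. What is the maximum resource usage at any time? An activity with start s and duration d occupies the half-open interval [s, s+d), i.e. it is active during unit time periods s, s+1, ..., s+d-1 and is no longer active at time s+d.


Each activity i is active on [start_i, start_i + duration_i).
Compute total resource usage per time slot:
  t=0: active resources = [], total = 0
  t=1: active resources = [], total = 0
  t=2: active resources = [], total = 0
  t=3: active resources = [4], total = 4
  t=4: active resources = [4], total = 4
  t=5: active resources = [5, 4], total = 9
  t=6: active resources = [5, 4, 4, 4, 3], total = 20
  t=7: active resources = [4, 4, 4, 3], total = 15
  t=8: active resources = [4, 4, 3], total = 11
  t=9: active resources = [4], total = 4
  t=10: active resources = [4], total = 4
  t=11: active resources = [4], total = 4
Peak resource demand = 20

20


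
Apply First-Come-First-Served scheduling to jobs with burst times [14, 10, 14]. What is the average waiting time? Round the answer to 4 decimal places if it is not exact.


FCFS order (as given): [14, 10, 14]
Waiting times:
  Job 1: wait = 0
  Job 2: wait = 14
  Job 3: wait = 24
Sum of waiting times = 38
Average waiting time = 38/3 = 12.6667

12.6667


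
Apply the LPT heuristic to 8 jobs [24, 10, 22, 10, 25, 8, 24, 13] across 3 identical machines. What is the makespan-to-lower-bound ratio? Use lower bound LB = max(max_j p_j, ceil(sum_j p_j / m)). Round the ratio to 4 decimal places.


LPT order: [25, 24, 24, 22, 13, 10, 10, 8]
Machine loads after assignment: [45, 46, 45]
LPT makespan = 46
Lower bound = max(max_job, ceil(total/3)) = max(25, 46) = 46
Ratio = 46 / 46 = 1.0

1.0


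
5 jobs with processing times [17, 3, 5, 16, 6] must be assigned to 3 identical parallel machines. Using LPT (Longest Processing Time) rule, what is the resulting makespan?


Sort jobs in decreasing order (LPT): [17, 16, 6, 5, 3]
Assign each job to the least loaded machine:
  Machine 1: jobs [17], load = 17
  Machine 2: jobs [16], load = 16
  Machine 3: jobs [6, 5, 3], load = 14
Makespan = max load = 17

17


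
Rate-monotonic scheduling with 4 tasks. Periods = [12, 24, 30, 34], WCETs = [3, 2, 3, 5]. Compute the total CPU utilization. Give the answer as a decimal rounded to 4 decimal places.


Compute individual utilizations (exact fractions):
  Task 1: C/T = 3/12 = 1/4 (approx. 0.25)
  Task 2: C/T = 2/24 = 1/12 (approx. 0.0833)
  Task 3: C/T = 3/30 = 1/10 (approx. 0.1)
  Task 4: C/T = 5/34 (approx. 0.1471)
Total utilization U = 1/4 + 1/12 + 1/10 + 5/34 = 148/255
Rounded to 4 decimal places: U = 0.5804
RM (Liu & Layland) bound for 4 tasks = 0.756828; compare with U = 148/255 (approx. 0.580392)
U <= bound, so schedulable by RM sufficient condition.

0.5804


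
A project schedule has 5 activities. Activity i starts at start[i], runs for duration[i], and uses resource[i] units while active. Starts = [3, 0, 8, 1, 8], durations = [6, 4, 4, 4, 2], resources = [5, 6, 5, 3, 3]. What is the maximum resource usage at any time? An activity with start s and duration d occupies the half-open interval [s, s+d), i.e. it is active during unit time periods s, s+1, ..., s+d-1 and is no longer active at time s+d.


Each activity i is active on [start_i, start_i + duration_i).
Compute total resource usage per time slot:
  t=0: active resources = [6], total = 6
  t=1: active resources = [6, 3], total = 9
  t=2: active resources = [6, 3], total = 9
  t=3: active resources = [5, 6, 3], total = 14
  t=4: active resources = [5, 3], total = 8
  t=5: active resources = [5], total = 5
  t=6: active resources = [5], total = 5
  t=7: active resources = [5], total = 5
  t=8: active resources = [5, 5, 3], total = 13
  t=9: active resources = [5, 3], total = 8
  t=10: active resources = [5], total = 5
  t=11: active resources = [5], total = 5
Peak resource demand = 14

14


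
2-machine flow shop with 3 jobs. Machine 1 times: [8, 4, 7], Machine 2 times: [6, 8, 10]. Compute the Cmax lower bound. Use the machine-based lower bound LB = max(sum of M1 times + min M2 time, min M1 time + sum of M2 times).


LB1 = sum(M1 times) + min(M2 times) = 19 + 6 = 25
LB2 = min(M1 times) + sum(M2 times) = 4 + 24 = 28
Lower bound = max(LB1, LB2) = max(25, 28) = 28

28


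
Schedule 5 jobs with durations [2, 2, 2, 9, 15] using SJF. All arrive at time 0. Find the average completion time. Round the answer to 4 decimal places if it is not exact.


SJF order (ascending): [2, 2, 2, 9, 15]
Completion times:
  Job 1: burst=2, C=2
  Job 2: burst=2, C=4
  Job 3: burst=2, C=6
  Job 4: burst=9, C=15
  Job 5: burst=15, C=30
Average completion = 57/5 = 11.4

11.4


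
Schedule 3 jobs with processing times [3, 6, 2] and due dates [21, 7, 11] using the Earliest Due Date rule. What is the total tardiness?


Sort by due date (EDD order): [(6, 7), (2, 11), (3, 21)]
Compute completion times and tardiness:
  Job 1: p=6, d=7, C=6, tardiness=max(0,6-7)=0
  Job 2: p=2, d=11, C=8, tardiness=max(0,8-11)=0
  Job 3: p=3, d=21, C=11, tardiness=max(0,11-21)=0
Total tardiness = 0

0


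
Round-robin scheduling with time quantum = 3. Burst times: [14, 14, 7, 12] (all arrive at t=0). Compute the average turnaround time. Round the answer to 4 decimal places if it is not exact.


Time quantum = 3
Execution trace:
  J1 runs 3 units, time = 3
  J2 runs 3 units, time = 6
  J3 runs 3 units, time = 9
  J4 runs 3 units, time = 12
  J1 runs 3 units, time = 15
  J2 runs 3 units, time = 18
  J3 runs 3 units, time = 21
  J4 runs 3 units, time = 24
  J1 runs 3 units, time = 27
  J2 runs 3 units, time = 30
  J3 runs 1 units, time = 31
  J4 runs 3 units, time = 34
  J1 runs 3 units, time = 37
  J2 runs 3 units, time = 40
  J4 runs 3 units, time = 43
  J1 runs 2 units, time = 45
  J2 runs 2 units, time = 47
Finish times: [45, 47, 31, 43]
Average turnaround = 166/4 = 41.5

41.5


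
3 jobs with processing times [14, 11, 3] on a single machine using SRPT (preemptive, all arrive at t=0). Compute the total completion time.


Since all jobs arrive at t=0, SRPT equals SPT ordering.
SPT order: [3, 11, 14]
Completion times:
  Job 1: p=3, C=3
  Job 2: p=11, C=14
  Job 3: p=14, C=28
Total completion time = 3 + 14 + 28 = 45

45


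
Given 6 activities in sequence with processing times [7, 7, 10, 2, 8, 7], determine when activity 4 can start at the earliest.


Activity 4 starts after activities 1 through 3 complete.
Predecessor durations: [7, 7, 10]
ES = 7 + 7 + 10 = 24

24


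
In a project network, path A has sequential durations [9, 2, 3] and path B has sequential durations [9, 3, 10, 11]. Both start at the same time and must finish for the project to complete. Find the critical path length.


Path A total = 9 + 2 + 3 = 14
Path B total = 9 + 3 + 10 + 11 = 33
Critical path = longest path = max(14, 33) = 33

33


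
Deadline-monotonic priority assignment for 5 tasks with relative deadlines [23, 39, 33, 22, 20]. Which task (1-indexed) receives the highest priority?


Sort tasks by relative deadline (ascending):
  Task 5: deadline = 20
  Task 4: deadline = 22
  Task 1: deadline = 23
  Task 3: deadline = 33
  Task 2: deadline = 39
Priority order (highest first): [5, 4, 1, 3, 2]
Highest priority task = 5

5


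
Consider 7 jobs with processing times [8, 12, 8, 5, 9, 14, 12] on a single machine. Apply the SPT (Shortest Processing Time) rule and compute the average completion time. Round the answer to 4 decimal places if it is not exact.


Sort jobs by processing time (SPT order): [5, 8, 8, 9, 12, 12, 14]
Compute completion times sequentially:
  Job 1: processing = 5, completes at 5
  Job 2: processing = 8, completes at 13
  Job 3: processing = 8, completes at 21
  Job 4: processing = 9, completes at 30
  Job 5: processing = 12, completes at 42
  Job 6: processing = 12, completes at 54
  Job 7: processing = 14, completes at 68
Sum of completion times = 233
Average completion time = 233/7 = 33.2857

33.2857


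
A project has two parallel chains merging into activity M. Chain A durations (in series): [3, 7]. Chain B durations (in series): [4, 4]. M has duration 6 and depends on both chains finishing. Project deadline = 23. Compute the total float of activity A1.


Forward pass: ES(A1) = sum of predecessors on chain A = 0
EF = ES + duration = 0 + 3 = 3
Backward pass: LF(M) = deadline = 23; LS(M) = 23 - 6 = 17
LF(A1) = LS(M) - sum(successors on chain A) = 17 - 7 = 10
LS = LF - duration = 10 - 3 = 7
Total float = LS - ES = 7 - 0 = 7

7


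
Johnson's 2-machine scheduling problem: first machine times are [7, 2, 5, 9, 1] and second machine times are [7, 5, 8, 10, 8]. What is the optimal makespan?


Apply Johnson's rule:
  Group 1 (a <= b): [(5, 1, 8), (2, 2, 5), (3, 5, 8), (1, 7, 7), (4, 9, 10)]
  Group 2 (a > b): []
Optimal job order: [5, 2, 3, 1, 4]
Schedule:
  Job 5: M1 done at 1, M2 done at 9
  Job 2: M1 done at 3, M2 done at 14
  Job 3: M1 done at 8, M2 done at 22
  Job 1: M1 done at 15, M2 done at 29
  Job 4: M1 done at 24, M2 done at 39
Makespan = 39

39


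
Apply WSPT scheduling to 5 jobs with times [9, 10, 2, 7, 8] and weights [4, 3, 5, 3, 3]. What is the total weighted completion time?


Compute p/w ratios and sort ascending (WSPT): [(2, 5), (9, 4), (7, 3), (8, 3), (10, 3)]
Compute weighted completion times:
  Job (p=2,w=5): C=2, w*C=5*2=10
  Job (p=9,w=4): C=11, w*C=4*11=44
  Job (p=7,w=3): C=18, w*C=3*18=54
  Job (p=8,w=3): C=26, w*C=3*26=78
  Job (p=10,w=3): C=36, w*C=3*36=108
Total weighted completion time = 294

294


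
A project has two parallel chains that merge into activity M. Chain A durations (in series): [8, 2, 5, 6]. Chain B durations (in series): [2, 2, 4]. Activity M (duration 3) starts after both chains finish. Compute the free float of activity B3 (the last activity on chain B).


ES(B3) = sum of predecessors on chain B = 4
EF(B3) = ES + duration = 4 + 4 = 8
Successor of B3 is M. ES(M) = max(sum(A), sum(B)) = max(21, 8) = 21
Free float = ES(successor) - EF(current) = 21 - 8 = 13

13


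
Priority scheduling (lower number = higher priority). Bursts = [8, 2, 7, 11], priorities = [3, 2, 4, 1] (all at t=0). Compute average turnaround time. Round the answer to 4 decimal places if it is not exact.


Sort by priority (ascending = highest first):
Order: [(1, 11), (2, 2), (3, 8), (4, 7)]
Completion times:
  Priority 1, burst=11, C=11
  Priority 2, burst=2, C=13
  Priority 3, burst=8, C=21
  Priority 4, burst=7, C=28
Average turnaround = 73/4 = 18.25

18.25


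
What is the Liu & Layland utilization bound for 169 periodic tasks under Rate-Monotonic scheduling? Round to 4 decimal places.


Compute 2^(1/169) = 1.0041098851
Subtract 1: 1.0041098851 - 1 = 0.0041098851
Multiply by n: 169 * 0.0041098851 = 0.6945705819
Round to 4 dp: 0.6946

0.6946


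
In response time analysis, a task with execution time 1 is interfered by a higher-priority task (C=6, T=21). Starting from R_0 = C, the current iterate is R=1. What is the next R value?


R_next = C + ceil(R_prev / T_hp) * C_hp
ceil(1 / 21) = ceil(0.0476) = 1
Interference = 1 * 6 = 6
R_next = 1 + 6 = 7

7


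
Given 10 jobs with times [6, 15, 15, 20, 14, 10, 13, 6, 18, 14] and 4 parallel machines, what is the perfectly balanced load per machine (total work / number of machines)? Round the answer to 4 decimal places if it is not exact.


Total processing time = 6 + 15 + 15 + 20 + 14 + 10 + 13 + 6 + 18 + 14 = 131
Number of machines = 4
Ideal balanced load = 131 / 4 = 32.75

32.75


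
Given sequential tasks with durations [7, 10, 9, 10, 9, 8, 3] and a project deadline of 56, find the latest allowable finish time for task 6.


LF(activity 6) = deadline - sum of successor durations
Successors: activities 7 through 7 with durations [3]
Sum of successor durations = 3
LF = 56 - 3 = 53

53


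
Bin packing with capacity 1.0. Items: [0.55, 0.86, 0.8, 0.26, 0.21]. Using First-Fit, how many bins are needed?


Place items sequentially using First-Fit:
  Item 0.55 -> new Bin 1
  Item 0.86 -> new Bin 2
  Item 0.8 -> new Bin 3
  Item 0.26 -> Bin 1 (now 0.81)
  Item 0.21 -> new Bin 4
Total bins used = 4

4


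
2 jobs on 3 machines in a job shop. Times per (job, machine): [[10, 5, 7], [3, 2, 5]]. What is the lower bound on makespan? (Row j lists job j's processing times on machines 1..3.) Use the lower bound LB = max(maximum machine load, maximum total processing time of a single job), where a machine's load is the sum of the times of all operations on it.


Machine loads:
  Machine 1: 10 + 3 = 13
  Machine 2: 5 + 2 = 7
  Machine 3: 7 + 5 = 12
Max machine load = 13
Job totals:
  Job 1: 22
  Job 2: 10
Max job total = 22
Lower bound = max(13, 22) = 22

22


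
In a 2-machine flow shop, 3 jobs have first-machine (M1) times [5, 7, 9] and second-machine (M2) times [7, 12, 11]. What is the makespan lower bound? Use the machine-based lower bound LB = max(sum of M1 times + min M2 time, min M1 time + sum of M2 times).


LB1 = sum(M1 times) + min(M2 times) = 21 + 7 = 28
LB2 = min(M1 times) + sum(M2 times) = 5 + 30 = 35
Lower bound = max(LB1, LB2) = max(28, 35) = 35

35


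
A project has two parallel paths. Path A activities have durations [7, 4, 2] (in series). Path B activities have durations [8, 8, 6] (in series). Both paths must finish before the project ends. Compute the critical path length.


Path A total = 7 + 4 + 2 = 13
Path B total = 8 + 8 + 6 = 22
Critical path = longest path = max(13, 22) = 22

22


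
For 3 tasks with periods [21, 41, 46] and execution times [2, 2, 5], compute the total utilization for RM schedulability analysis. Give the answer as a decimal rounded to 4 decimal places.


Compute individual utilizations (exact fractions):
  Task 1: C/T = 2/21 (approx. 0.0952)
  Task 2: C/T = 2/41 (approx. 0.0488)
  Task 3: C/T = 5/46 (approx. 0.1087)
Total utilization U = 2/21 + 2/41 + 5/46 = 10009/39606
Rounded to 4 decimal places: U = 0.2527
RM (Liu & Layland) bound for 3 tasks = 0.779763; compare with U = 10009/39606 (approx. 0.252714)
U <= bound, so schedulable by RM sufficient condition.

0.2527


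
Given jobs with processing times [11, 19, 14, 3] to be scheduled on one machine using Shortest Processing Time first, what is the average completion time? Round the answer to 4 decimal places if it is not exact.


Sort jobs by processing time (SPT order): [3, 11, 14, 19]
Compute completion times sequentially:
  Job 1: processing = 3, completes at 3
  Job 2: processing = 11, completes at 14
  Job 3: processing = 14, completes at 28
  Job 4: processing = 19, completes at 47
Sum of completion times = 92
Average completion time = 92/4 = 23.0

23.0


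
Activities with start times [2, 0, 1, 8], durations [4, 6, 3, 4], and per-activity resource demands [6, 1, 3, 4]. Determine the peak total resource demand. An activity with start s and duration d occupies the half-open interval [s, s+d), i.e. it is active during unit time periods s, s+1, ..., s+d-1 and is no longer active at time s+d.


Each activity i is active on [start_i, start_i + duration_i).
Compute total resource usage per time slot:
  t=0: active resources = [1], total = 1
  t=1: active resources = [1, 3], total = 4
  t=2: active resources = [6, 1, 3], total = 10
  t=3: active resources = [6, 1, 3], total = 10
  t=4: active resources = [6, 1], total = 7
  t=5: active resources = [6, 1], total = 7
  t=6: active resources = [], total = 0
  t=7: active resources = [], total = 0
  t=8: active resources = [4], total = 4
  t=9: active resources = [4], total = 4
  t=10: active resources = [4], total = 4
  t=11: active resources = [4], total = 4
Peak resource demand = 10

10


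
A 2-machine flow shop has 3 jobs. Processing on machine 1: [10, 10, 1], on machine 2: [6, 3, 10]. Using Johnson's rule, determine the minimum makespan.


Apply Johnson's rule:
  Group 1 (a <= b): [(3, 1, 10)]
  Group 2 (a > b): [(1, 10, 6), (2, 10, 3)]
Optimal job order: [3, 1, 2]
Schedule:
  Job 3: M1 done at 1, M2 done at 11
  Job 1: M1 done at 11, M2 done at 17
  Job 2: M1 done at 21, M2 done at 24
Makespan = 24

24


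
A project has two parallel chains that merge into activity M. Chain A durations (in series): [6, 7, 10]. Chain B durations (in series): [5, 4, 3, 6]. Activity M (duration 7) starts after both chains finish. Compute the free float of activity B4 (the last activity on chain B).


ES(B4) = sum of predecessors on chain B = 12
EF(B4) = ES + duration = 12 + 6 = 18
Successor of B4 is M. ES(M) = max(sum(A), sum(B)) = max(23, 18) = 23
Free float = ES(successor) - EF(current) = 23 - 18 = 5

5


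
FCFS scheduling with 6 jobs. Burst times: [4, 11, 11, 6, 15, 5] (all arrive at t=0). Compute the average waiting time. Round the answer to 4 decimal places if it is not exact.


FCFS order (as given): [4, 11, 11, 6, 15, 5]
Waiting times:
  Job 1: wait = 0
  Job 2: wait = 4
  Job 3: wait = 15
  Job 4: wait = 26
  Job 5: wait = 32
  Job 6: wait = 47
Sum of waiting times = 124
Average waiting time = 124/6 = 20.6667

20.6667


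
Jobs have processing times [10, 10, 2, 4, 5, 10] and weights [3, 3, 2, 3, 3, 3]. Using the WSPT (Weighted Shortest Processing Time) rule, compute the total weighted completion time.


Compute p/w ratios and sort ascending (WSPT): [(2, 2), (4, 3), (5, 3), (10, 3), (10, 3), (10, 3)]
Compute weighted completion times:
  Job (p=2,w=2): C=2, w*C=2*2=4
  Job (p=4,w=3): C=6, w*C=3*6=18
  Job (p=5,w=3): C=11, w*C=3*11=33
  Job (p=10,w=3): C=21, w*C=3*21=63
  Job (p=10,w=3): C=31, w*C=3*31=93
  Job (p=10,w=3): C=41, w*C=3*41=123
Total weighted completion time = 334

334


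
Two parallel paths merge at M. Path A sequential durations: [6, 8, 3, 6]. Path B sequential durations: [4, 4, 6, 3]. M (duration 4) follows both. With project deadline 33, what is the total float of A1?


Forward pass: ES(A1) = sum of predecessors on chain A = 0
EF = ES + duration = 0 + 6 = 6
Backward pass: LF(M) = deadline = 33; LS(M) = 33 - 4 = 29
LF(A1) = LS(M) - sum(successors on chain A) = 29 - 17 = 12
LS = LF - duration = 12 - 6 = 6
Total float = LS - ES = 6 - 0 = 6

6


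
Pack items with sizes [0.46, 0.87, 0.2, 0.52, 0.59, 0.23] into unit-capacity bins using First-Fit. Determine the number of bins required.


Place items sequentially using First-Fit:
  Item 0.46 -> new Bin 1
  Item 0.87 -> new Bin 2
  Item 0.2 -> Bin 1 (now 0.66)
  Item 0.52 -> new Bin 3
  Item 0.59 -> new Bin 4
  Item 0.23 -> Bin 1 (now 0.89)
Total bins used = 4

4


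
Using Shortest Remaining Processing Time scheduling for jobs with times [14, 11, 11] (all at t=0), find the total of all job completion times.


Since all jobs arrive at t=0, SRPT equals SPT ordering.
SPT order: [11, 11, 14]
Completion times:
  Job 1: p=11, C=11
  Job 2: p=11, C=22
  Job 3: p=14, C=36
Total completion time = 11 + 22 + 36 = 69

69


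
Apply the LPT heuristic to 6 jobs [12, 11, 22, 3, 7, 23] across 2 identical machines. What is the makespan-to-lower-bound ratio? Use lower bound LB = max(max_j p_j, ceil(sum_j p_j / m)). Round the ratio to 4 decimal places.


LPT order: [23, 22, 12, 11, 7, 3]
Machine loads after assignment: [41, 37]
LPT makespan = 41
Lower bound = max(max_job, ceil(total/2)) = max(23, 39) = 39
Ratio = 41 / 39 = 1.0513

1.0513


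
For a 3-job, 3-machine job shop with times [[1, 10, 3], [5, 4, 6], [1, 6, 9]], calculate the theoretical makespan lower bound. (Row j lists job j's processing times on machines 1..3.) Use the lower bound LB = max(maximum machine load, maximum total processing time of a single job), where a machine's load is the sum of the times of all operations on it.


Machine loads:
  Machine 1: 1 + 5 + 1 = 7
  Machine 2: 10 + 4 + 6 = 20
  Machine 3: 3 + 6 + 9 = 18
Max machine load = 20
Job totals:
  Job 1: 14
  Job 2: 15
  Job 3: 16
Max job total = 16
Lower bound = max(20, 16) = 20

20


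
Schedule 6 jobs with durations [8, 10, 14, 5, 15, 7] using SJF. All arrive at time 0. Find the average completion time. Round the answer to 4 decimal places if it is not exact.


SJF order (ascending): [5, 7, 8, 10, 14, 15]
Completion times:
  Job 1: burst=5, C=5
  Job 2: burst=7, C=12
  Job 3: burst=8, C=20
  Job 4: burst=10, C=30
  Job 5: burst=14, C=44
  Job 6: burst=15, C=59
Average completion = 170/6 = 28.3333

28.3333


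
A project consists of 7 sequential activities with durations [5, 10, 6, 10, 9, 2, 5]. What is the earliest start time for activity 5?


Activity 5 starts after activities 1 through 4 complete.
Predecessor durations: [5, 10, 6, 10]
ES = 5 + 10 + 6 + 10 = 31

31


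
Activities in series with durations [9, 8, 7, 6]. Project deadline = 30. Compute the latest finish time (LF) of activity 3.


LF(activity 3) = deadline - sum of successor durations
Successors: activities 4 through 4 with durations [6]
Sum of successor durations = 6
LF = 30 - 6 = 24

24


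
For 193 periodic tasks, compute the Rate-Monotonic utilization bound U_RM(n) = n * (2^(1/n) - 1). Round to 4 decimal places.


Compute 2^(1/193) = 1.0035978931
Subtract 1: 1.0035978931 - 1 = 0.0035978931
Multiply by n: 193 * 0.0035978931 = 0.6943933683
Round to 4 dp: 0.6944

0.6944


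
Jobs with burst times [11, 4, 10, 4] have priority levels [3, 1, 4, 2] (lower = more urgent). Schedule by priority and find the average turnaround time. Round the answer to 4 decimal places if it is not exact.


Sort by priority (ascending = highest first):
Order: [(1, 4), (2, 4), (3, 11), (4, 10)]
Completion times:
  Priority 1, burst=4, C=4
  Priority 2, burst=4, C=8
  Priority 3, burst=11, C=19
  Priority 4, burst=10, C=29
Average turnaround = 60/4 = 15.0

15.0


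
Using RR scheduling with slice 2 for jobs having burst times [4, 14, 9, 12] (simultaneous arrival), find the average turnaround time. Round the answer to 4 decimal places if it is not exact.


Time quantum = 2
Execution trace:
  J1 runs 2 units, time = 2
  J2 runs 2 units, time = 4
  J3 runs 2 units, time = 6
  J4 runs 2 units, time = 8
  J1 runs 2 units, time = 10
  J2 runs 2 units, time = 12
  J3 runs 2 units, time = 14
  J4 runs 2 units, time = 16
  J2 runs 2 units, time = 18
  J3 runs 2 units, time = 20
  J4 runs 2 units, time = 22
  J2 runs 2 units, time = 24
  J3 runs 2 units, time = 26
  J4 runs 2 units, time = 28
  J2 runs 2 units, time = 30
  J3 runs 1 units, time = 31
  J4 runs 2 units, time = 33
  J2 runs 2 units, time = 35
  J4 runs 2 units, time = 37
  J2 runs 2 units, time = 39
Finish times: [10, 39, 31, 37]
Average turnaround = 117/4 = 29.25

29.25


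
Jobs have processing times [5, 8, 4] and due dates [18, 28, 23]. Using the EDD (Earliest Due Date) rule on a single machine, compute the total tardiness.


Sort by due date (EDD order): [(5, 18), (4, 23), (8, 28)]
Compute completion times and tardiness:
  Job 1: p=5, d=18, C=5, tardiness=max(0,5-18)=0
  Job 2: p=4, d=23, C=9, tardiness=max(0,9-23)=0
  Job 3: p=8, d=28, C=17, tardiness=max(0,17-28)=0
Total tardiness = 0

0


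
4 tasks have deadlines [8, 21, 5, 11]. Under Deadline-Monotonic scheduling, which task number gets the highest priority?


Sort tasks by relative deadline (ascending):
  Task 3: deadline = 5
  Task 1: deadline = 8
  Task 4: deadline = 11
  Task 2: deadline = 21
Priority order (highest first): [3, 1, 4, 2]
Highest priority task = 3

3


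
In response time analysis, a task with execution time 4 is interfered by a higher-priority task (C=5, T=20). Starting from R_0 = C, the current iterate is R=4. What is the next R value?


R_next = C + ceil(R_prev / T_hp) * C_hp
ceil(4 / 20) = ceil(0.2) = 1
Interference = 1 * 5 = 5
R_next = 4 + 5 = 9

9


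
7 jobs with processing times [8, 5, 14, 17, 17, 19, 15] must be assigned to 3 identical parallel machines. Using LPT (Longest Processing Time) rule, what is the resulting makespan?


Sort jobs in decreasing order (LPT): [19, 17, 17, 15, 14, 8, 5]
Assign each job to the least loaded machine:
  Machine 1: jobs [19, 8, 5], load = 32
  Machine 2: jobs [17, 15], load = 32
  Machine 3: jobs [17, 14], load = 31
Makespan = max load = 32

32


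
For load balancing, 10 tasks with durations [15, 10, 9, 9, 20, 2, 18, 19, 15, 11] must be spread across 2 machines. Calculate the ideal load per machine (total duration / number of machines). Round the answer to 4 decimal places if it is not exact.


Total processing time = 15 + 10 + 9 + 9 + 20 + 2 + 18 + 19 + 15 + 11 = 128
Number of machines = 2
Ideal balanced load = 128 / 2 = 64.0

64.0


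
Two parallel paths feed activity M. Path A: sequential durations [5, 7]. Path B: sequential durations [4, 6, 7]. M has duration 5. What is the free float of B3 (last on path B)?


ES(B3) = sum of predecessors on chain B = 10
EF(B3) = ES + duration = 10 + 7 = 17
Successor of B3 is M. ES(M) = max(sum(A), sum(B)) = max(12, 17) = 17
Free float = ES(successor) - EF(current) = 17 - 17 = 0

0


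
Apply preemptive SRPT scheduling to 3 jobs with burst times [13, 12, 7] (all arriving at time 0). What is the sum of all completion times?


Since all jobs arrive at t=0, SRPT equals SPT ordering.
SPT order: [7, 12, 13]
Completion times:
  Job 1: p=7, C=7
  Job 2: p=12, C=19
  Job 3: p=13, C=32
Total completion time = 7 + 19 + 32 = 58

58


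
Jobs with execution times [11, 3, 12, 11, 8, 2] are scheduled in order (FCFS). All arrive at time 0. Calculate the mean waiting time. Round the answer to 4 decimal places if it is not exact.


FCFS order (as given): [11, 3, 12, 11, 8, 2]
Waiting times:
  Job 1: wait = 0
  Job 2: wait = 11
  Job 3: wait = 14
  Job 4: wait = 26
  Job 5: wait = 37
  Job 6: wait = 45
Sum of waiting times = 133
Average waiting time = 133/6 = 22.1667

22.1667


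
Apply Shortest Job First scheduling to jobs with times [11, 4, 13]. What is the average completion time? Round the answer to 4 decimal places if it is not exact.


SJF order (ascending): [4, 11, 13]
Completion times:
  Job 1: burst=4, C=4
  Job 2: burst=11, C=15
  Job 3: burst=13, C=28
Average completion = 47/3 = 15.6667

15.6667


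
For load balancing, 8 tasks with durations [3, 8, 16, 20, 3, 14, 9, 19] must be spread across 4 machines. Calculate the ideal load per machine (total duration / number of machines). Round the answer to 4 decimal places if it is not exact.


Total processing time = 3 + 8 + 16 + 20 + 3 + 14 + 9 + 19 = 92
Number of machines = 4
Ideal balanced load = 92 / 4 = 23.0

23.0


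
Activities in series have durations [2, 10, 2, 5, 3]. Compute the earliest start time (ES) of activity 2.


Activity 2 starts after activities 1 through 1 complete.
Predecessor durations: [2]
ES = 2 = 2

2


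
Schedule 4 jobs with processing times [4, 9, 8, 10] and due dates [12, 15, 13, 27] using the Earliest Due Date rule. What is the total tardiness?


Sort by due date (EDD order): [(4, 12), (8, 13), (9, 15), (10, 27)]
Compute completion times and tardiness:
  Job 1: p=4, d=12, C=4, tardiness=max(0,4-12)=0
  Job 2: p=8, d=13, C=12, tardiness=max(0,12-13)=0
  Job 3: p=9, d=15, C=21, tardiness=max(0,21-15)=6
  Job 4: p=10, d=27, C=31, tardiness=max(0,31-27)=4
Total tardiness = 10

10


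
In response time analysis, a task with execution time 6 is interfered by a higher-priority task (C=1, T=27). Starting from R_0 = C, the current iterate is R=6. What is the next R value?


R_next = C + ceil(R_prev / T_hp) * C_hp
ceil(6 / 27) = ceil(0.2222) = 1
Interference = 1 * 1 = 1
R_next = 6 + 1 = 7

7


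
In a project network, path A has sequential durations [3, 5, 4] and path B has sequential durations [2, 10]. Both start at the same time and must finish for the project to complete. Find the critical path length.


Path A total = 3 + 5 + 4 = 12
Path B total = 2 + 10 = 12
Critical path = longest path = max(12, 12) = 12

12


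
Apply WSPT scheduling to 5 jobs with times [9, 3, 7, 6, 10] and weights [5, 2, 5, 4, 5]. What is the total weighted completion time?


Compute p/w ratios and sort ascending (WSPT): [(7, 5), (3, 2), (6, 4), (9, 5), (10, 5)]
Compute weighted completion times:
  Job (p=7,w=5): C=7, w*C=5*7=35
  Job (p=3,w=2): C=10, w*C=2*10=20
  Job (p=6,w=4): C=16, w*C=4*16=64
  Job (p=9,w=5): C=25, w*C=5*25=125
  Job (p=10,w=5): C=35, w*C=5*35=175
Total weighted completion time = 419

419


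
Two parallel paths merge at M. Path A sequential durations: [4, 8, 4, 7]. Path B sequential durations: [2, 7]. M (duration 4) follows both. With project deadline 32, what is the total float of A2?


Forward pass: ES(A2) = sum of predecessors on chain A = 4
EF = ES + duration = 4 + 8 = 12
Backward pass: LF(M) = deadline = 32; LS(M) = 32 - 4 = 28
LF(A2) = LS(M) - sum(successors on chain A) = 28 - 11 = 17
LS = LF - duration = 17 - 8 = 9
Total float = LS - ES = 9 - 4 = 5

5


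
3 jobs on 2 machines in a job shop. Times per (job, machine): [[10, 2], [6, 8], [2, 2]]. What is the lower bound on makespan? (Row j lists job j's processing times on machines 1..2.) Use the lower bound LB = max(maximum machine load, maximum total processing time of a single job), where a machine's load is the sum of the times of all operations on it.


Machine loads:
  Machine 1: 10 + 6 + 2 = 18
  Machine 2: 2 + 8 + 2 = 12
Max machine load = 18
Job totals:
  Job 1: 12
  Job 2: 14
  Job 3: 4
Max job total = 14
Lower bound = max(18, 14) = 18

18


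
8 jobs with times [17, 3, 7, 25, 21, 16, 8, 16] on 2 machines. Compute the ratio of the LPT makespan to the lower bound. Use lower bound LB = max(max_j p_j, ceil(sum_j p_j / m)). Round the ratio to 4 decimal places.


LPT order: [25, 21, 17, 16, 16, 8, 7, 3]
Machine loads after assignment: [56, 57]
LPT makespan = 57
Lower bound = max(max_job, ceil(total/2)) = max(25, 57) = 57
Ratio = 57 / 57 = 1.0

1.0
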